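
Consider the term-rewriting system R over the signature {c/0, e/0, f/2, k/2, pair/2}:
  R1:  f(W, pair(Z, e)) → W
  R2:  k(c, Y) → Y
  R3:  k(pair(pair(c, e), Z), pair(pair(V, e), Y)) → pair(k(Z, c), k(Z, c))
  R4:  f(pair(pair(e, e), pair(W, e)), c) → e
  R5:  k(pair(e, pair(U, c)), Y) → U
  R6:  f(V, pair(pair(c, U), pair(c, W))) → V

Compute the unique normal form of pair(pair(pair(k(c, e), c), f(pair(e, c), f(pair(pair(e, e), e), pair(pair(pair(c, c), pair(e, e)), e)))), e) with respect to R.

pair(pair(pair(e, c), pair(e, c)), e)

1. pair(pair(pair(k(c, e), c), f(pair(e, c), f(pair(pair(e, e), e), pair(pair(pair(c, c), pair(e, e)), e)))), e)  →  pair(pair(pair(e, c), f(pair(e, c), f(pair(pair(e, e), e), pair(pair(pair(c, c), pair(e, e)), e)))), e)   [R2 at 1.1.1]
2. pair(pair(pair(e, c), f(pair(e, c), f(pair(pair(e, e), e), pair(pair(pair(c, c), pair(e, e)), e)))), e)  →  pair(pair(pair(e, c), f(pair(e, c), pair(pair(e, e), e))), e)   [R1 at 1.2.2]
3. pair(pair(pair(e, c), f(pair(e, c), pair(pair(e, e), e))), e)  →  pair(pair(pair(e, c), pair(e, c)), e)   [R1 at 1.2]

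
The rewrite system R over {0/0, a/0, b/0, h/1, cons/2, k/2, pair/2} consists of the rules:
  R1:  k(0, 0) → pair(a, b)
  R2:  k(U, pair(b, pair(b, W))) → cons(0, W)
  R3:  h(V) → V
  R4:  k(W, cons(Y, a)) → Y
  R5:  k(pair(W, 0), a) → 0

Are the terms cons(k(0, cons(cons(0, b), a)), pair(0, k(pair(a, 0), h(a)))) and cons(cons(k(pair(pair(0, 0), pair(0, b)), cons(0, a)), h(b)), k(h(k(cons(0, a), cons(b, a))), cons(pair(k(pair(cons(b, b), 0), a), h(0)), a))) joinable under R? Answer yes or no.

Reduce t₁ = cons(k(0, cons(cons(0, b), a)), pair(0, k(pair(a, 0), h(a)))):
1. cons(k(0, cons(cons(0, b), a)), pair(0, k(pair(a, 0), h(a))))  →  cons(cons(0, b), pair(0, k(pair(a, 0), h(a))))   [R4 at 1]
2. cons(cons(0, b), pair(0, k(pair(a, 0), h(a))))  →  cons(cons(0, b), pair(0, k(pair(a, 0), a)))   [R3 at 2.2.2]
3. cons(cons(0, b), pair(0, k(pair(a, 0), a)))  →  cons(cons(0, b), pair(0, 0))   [R5 at 2.2]

Reduce t₂ = cons(cons(k(pair(pair(0, 0), pair(0, b)), cons(0, a)), h(b)), k(h(k(cons(0, a), cons(b, a))), cons(pair(k(pair(cons(b, b), 0), a), h(0)), a))):
1. cons(cons(k(pair(pair(0, 0), pair(0, b)), cons(0, a)), h(b)), k(h(k(cons(0, a), cons(b, a))), cons(pair(k(pair(cons(b, b), 0), a), h(0)), a)))  →  cons(cons(0, h(b)), k(h(k(cons(0, a), cons(b, a))), cons(pair(k(pair(cons(b, b), 0), a), h(0)), a)))   [R4 at 1.1]
2. cons(cons(0, h(b)), k(h(k(cons(0, a), cons(b, a))), cons(pair(k(pair(cons(b, b), 0), a), h(0)), a)))  →  cons(cons(0, b), k(h(k(cons(0, a), cons(b, a))), cons(pair(k(pair(cons(b, b), 0), a), h(0)), a)))   [R3 at 1.2]
3. cons(cons(0, b), k(h(k(cons(0, a), cons(b, a))), cons(pair(k(pair(cons(b, b), 0), a), h(0)), a)))  →  cons(cons(0, b), pair(k(pair(cons(b, b), 0), a), h(0)))   [R4 at 2]
4. cons(cons(0, b), pair(k(pair(cons(b, b), 0), a), h(0)))  →  cons(cons(0, b), pair(0, h(0)))   [R5 at 2.1]
5. cons(cons(0, b), pair(0, h(0)))  →  cons(cons(0, b), pair(0, 0))   [R3 at 2.2]

yes — NF(t₁) = cons(cons(0, b), pair(0, 0)), NF(t₂) = cons(cons(0, b), pair(0, 0))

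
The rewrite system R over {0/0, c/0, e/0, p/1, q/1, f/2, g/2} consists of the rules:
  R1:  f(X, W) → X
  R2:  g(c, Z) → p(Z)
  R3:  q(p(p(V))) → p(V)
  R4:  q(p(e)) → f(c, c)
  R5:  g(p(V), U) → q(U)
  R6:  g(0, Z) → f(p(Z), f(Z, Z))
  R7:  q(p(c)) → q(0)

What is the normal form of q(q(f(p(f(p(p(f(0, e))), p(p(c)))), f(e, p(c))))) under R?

1. q(q(f(p(f(p(p(f(0, e))), p(p(c)))), f(e, p(c)))))  →  q(q(p(f(p(p(f(0, e))), p(p(c))))))   [R1 at 1.1]
2. q(q(p(f(p(p(f(0, e))), p(p(c))))))  →  q(q(p(p(p(f(0, e))))))   [R1 at 1.1.1]
3. q(q(p(p(p(f(0, e))))))  →  q(p(p(f(0, e))))   [R3 at 1]
4. q(p(p(f(0, e))))  →  p(f(0, e))   [R3 at ε]
5. p(f(0, e))  →  p(0)   [R1 at 1]

p(0)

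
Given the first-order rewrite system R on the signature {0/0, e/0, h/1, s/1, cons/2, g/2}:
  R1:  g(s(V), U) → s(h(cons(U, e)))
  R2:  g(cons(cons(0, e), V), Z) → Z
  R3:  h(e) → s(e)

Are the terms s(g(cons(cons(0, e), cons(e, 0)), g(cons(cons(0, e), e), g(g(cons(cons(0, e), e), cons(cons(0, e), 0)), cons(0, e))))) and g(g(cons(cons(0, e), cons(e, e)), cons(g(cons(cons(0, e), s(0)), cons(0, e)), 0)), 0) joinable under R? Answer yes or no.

no — NF(t₁) = s(cons(0, e)), NF(t₂) = 0

Reduce t₁ = s(g(cons(cons(0, e), cons(e, 0)), g(cons(cons(0, e), e), g(g(cons(cons(0, e), e), cons(cons(0, e), 0)), cons(0, e))))):
1. s(g(cons(cons(0, e), cons(e, 0)), g(cons(cons(0, e), e), g(g(cons(cons(0, e), e), cons(cons(0, e), 0)), cons(0, e)))))  →  s(g(cons(cons(0, e), e), g(g(cons(cons(0, e), e), cons(cons(0, e), 0)), cons(0, e))))   [R2 at 1]
2. s(g(cons(cons(0, e), e), g(g(cons(cons(0, e), e), cons(cons(0, e), 0)), cons(0, e))))  →  s(g(g(cons(cons(0, e), e), cons(cons(0, e), 0)), cons(0, e)))   [R2 at 1]
3. s(g(g(cons(cons(0, e), e), cons(cons(0, e), 0)), cons(0, e)))  →  s(g(cons(cons(0, e), 0), cons(0, e)))   [R2 at 1.1]
4. s(g(cons(cons(0, e), 0), cons(0, e)))  →  s(cons(0, e))   [R2 at 1]

Reduce t₂ = g(g(cons(cons(0, e), cons(e, e)), cons(g(cons(cons(0, e), s(0)), cons(0, e)), 0)), 0):
1. g(g(cons(cons(0, e), cons(e, e)), cons(g(cons(cons(0, e), s(0)), cons(0, e)), 0)), 0)  →  g(cons(g(cons(cons(0, e), s(0)), cons(0, e)), 0), 0)   [R2 at 1]
2. g(cons(g(cons(cons(0, e), s(0)), cons(0, e)), 0), 0)  →  g(cons(cons(0, e), 0), 0)   [R2 at 1.1]
3. g(cons(cons(0, e), 0), 0)  →  0   [R2 at ε]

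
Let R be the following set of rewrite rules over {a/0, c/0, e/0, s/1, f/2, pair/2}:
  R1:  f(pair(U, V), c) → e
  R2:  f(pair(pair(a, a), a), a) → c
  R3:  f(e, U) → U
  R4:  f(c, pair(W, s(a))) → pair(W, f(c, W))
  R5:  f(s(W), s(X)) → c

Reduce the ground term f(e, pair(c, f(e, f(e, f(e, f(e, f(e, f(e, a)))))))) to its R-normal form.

pair(c, a)

1. f(e, pair(c, f(e, f(e, f(e, f(e, f(e, f(e, a))))))))  →  pair(c, f(e, f(e, f(e, f(e, f(e, f(e, a)))))))   [R3 at ε]
2. pair(c, f(e, f(e, f(e, f(e, f(e, f(e, a)))))))  →  pair(c, f(e, f(e, f(e, f(e, f(e, a))))))   [R3 at 2]
3. pair(c, f(e, f(e, f(e, f(e, f(e, a))))))  →  pair(c, f(e, f(e, f(e, f(e, a)))))   [R3 at 2]
4. pair(c, f(e, f(e, f(e, f(e, a)))))  →  pair(c, f(e, f(e, f(e, a))))   [R3 at 2]
5. pair(c, f(e, f(e, f(e, a))))  →  pair(c, f(e, f(e, a)))   [R3 at 2]
6. pair(c, f(e, f(e, a)))  →  pair(c, f(e, a))   [R3 at 2]
7. pair(c, f(e, a))  →  pair(c, a)   [R3 at 2]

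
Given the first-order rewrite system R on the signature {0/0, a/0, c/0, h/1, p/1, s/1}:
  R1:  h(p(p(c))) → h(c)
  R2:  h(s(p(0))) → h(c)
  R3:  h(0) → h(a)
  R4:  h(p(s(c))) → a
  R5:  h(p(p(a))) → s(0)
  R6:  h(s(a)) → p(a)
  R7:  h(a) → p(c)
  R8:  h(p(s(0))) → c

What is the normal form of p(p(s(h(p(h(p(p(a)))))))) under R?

p(p(s(c)))

1. p(p(s(h(p(h(p(p(a))))))))  →  p(p(s(h(p(s(0))))))   [R5 at 1.1.1.1.1]
2. p(p(s(h(p(s(0))))))  →  p(p(s(c)))   [R8 at 1.1.1]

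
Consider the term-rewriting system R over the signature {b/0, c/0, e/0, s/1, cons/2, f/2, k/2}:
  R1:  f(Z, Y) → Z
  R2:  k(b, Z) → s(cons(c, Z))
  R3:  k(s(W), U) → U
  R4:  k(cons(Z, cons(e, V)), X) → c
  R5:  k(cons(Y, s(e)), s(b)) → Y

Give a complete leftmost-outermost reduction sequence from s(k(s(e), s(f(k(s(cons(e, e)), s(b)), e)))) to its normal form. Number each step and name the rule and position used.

s(s(s(b)))

1. s(k(s(e), s(f(k(s(cons(e, e)), s(b)), e))))  →  s(s(f(k(s(cons(e, e)), s(b)), e)))   [R3 at 1]
2. s(s(f(k(s(cons(e, e)), s(b)), e)))  →  s(s(k(s(cons(e, e)), s(b))))   [R1 at 1.1]
3. s(s(k(s(cons(e, e)), s(b))))  →  s(s(s(b)))   [R3 at 1.1]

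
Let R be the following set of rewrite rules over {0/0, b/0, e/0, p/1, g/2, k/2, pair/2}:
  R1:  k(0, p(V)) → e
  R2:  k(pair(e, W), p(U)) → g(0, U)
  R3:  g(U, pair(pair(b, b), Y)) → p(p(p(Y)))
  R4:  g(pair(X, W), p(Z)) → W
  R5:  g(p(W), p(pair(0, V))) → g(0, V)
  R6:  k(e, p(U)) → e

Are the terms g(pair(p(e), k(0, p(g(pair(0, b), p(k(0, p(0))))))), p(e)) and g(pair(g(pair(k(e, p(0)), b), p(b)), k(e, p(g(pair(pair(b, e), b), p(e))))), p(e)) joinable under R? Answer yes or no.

yes — NF(t₁) = e, NF(t₂) = e

Reduce t₁ = g(pair(p(e), k(0, p(g(pair(0, b), p(k(0, p(0))))))), p(e)):
1. g(pair(p(e), k(0, p(g(pair(0, b), p(k(0, p(0))))))), p(e))  →  k(0, p(g(pair(0, b), p(k(0, p(0))))))   [R4 at ε]
2. k(0, p(g(pair(0, b), p(k(0, p(0))))))  →  e   [R1 at ε]

Reduce t₂ = g(pair(g(pair(k(e, p(0)), b), p(b)), k(e, p(g(pair(pair(b, e), b), p(e))))), p(e)):
1. g(pair(g(pair(k(e, p(0)), b), p(b)), k(e, p(g(pair(pair(b, e), b), p(e))))), p(e))  →  k(e, p(g(pair(pair(b, e), b), p(e))))   [R4 at ε]
2. k(e, p(g(pair(pair(b, e), b), p(e))))  →  e   [R6 at ε]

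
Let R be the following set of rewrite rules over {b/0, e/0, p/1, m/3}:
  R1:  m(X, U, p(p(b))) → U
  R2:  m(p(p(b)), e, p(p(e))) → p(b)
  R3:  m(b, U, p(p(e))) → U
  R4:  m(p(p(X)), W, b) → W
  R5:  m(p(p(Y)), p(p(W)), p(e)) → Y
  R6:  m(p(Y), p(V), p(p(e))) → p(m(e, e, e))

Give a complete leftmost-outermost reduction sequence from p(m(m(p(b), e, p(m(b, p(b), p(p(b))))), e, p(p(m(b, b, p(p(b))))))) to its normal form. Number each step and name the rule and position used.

p(e)

1. p(m(m(p(b), e, p(m(b, p(b), p(p(b))))), e, p(p(m(b, b, p(p(b)))))))  →  p(m(m(p(b), e, p(p(b))), e, p(p(m(b, b, p(p(b)))))))   [R1 at 1.1.3.1]
2. p(m(m(p(b), e, p(p(b))), e, p(p(m(b, b, p(p(b)))))))  →  p(m(e, e, p(p(m(b, b, p(p(b)))))))   [R1 at 1.1]
3. p(m(e, e, p(p(m(b, b, p(p(b)))))))  →  p(m(e, e, p(p(b))))   [R1 at 1.3.1.1]
4. p(m(e, e, p(p(b))))  →  p(e)   [R1 at 1]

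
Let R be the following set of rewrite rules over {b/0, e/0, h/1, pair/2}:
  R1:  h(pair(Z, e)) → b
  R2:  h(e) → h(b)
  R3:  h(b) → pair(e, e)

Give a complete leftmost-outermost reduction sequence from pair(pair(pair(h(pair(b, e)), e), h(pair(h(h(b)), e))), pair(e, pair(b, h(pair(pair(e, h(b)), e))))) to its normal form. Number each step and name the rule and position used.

1. pair(pair(pair(h(pair(b, e)), e), h(pair(h(h(b)), e))), pair(e, pair(b, h(pair(pair(e, h(b)), e)))))  →  pair(pair(pair(b, e), h(pair(h(h(b)), e))), pair(e, pair(b, h(pair(pair(e, h(b)), e)))))   [R1 at 1.1.1]
2. pair(pair(pair(b, e), h(pair(h(h(b)), e))), pair(e, pair(b, h(pair(pair(e, h(b)), e)))))  →  pair(pair(pair(b, e), b), pair(e, pair(b, h(pair(pair(e, h(b)), e)))))   [R1 at 1.2]
3. pair(pair(pair(b, e), b), pair(e, pair(b, h(pair(pair(e, h(b)), e)))))  →  pair(pair(pair(b, e), b), pair(e, pair(b, b)))   [R1 at 2.2.2]

pair(pair(pair(b, e), b), pair(e, pair(b, b)))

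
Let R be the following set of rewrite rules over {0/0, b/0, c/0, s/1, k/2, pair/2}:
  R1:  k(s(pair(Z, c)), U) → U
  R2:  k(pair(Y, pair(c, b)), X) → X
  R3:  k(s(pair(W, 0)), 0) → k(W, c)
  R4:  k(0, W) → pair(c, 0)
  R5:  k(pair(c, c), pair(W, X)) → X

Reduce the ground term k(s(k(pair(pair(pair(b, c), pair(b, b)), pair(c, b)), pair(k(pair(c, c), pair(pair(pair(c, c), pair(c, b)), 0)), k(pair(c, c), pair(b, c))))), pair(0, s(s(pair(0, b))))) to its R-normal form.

pair(0, s(s(pair(0, b))))

1. k(s(k(pair(pair(pair(b, c), pair(b, b)), pair(c, b)), pair(k(pair(c, c), pair(pair(pair(c, c), pair(c, b)), 0)), k(pair(c, c), pair(b, c))))), pair(0, s(s(pair(0, b)))))  →  k(s(pair(k(pair(c, c), pair(pair(pair(c, c), pair(c, b)), 0)), k(pair(c, c), pair(b, c)))), pair(0, s(s(pair(0, b)))))   [R2 at 1.1]
2. k(s(pair(k(pair(c, c), pair(pair(pair(c, c), pair(c, b)), 0)), k(pair(c, c), pair(b, c)))), pair(0, s(s(pair(0, b)))))  →  k(s(pair(0, k(pair(c, c), pair(b, c)))), pair(0, s(s(pair(0, b)))))   [R5 at 1.1.1]
3. k(s(pair(0, k(pair(c, c), pair(b, c)))), pair(0, s(s(pair(0, b)))))  →  k(s(pair(0, c)), pair(0, s(s(pair(0, b)))))   [R5 at 1.1.2]
4. k(s(pair(0, c)), pair(0, s(s(pair(0, b)))))  →  pair(0, s(s(pair(0, b))))   [R1 at ε]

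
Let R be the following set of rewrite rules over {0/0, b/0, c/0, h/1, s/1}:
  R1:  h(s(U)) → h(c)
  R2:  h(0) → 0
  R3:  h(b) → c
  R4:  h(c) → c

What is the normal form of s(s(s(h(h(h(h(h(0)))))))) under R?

1. s(s(s(h(h(h(h(h(0))))))))  →  s(s(s(h(h(h(h(0)))))))   [R2 at 1.1.1.1.1.1.1]
2. s(s(s(h(h(h(h(0)))))))  →  s(s(s(h(h(h(0))))))   [R2 at 1.1.1.1.1.1]
3. s(s(s(h(h(h(0))))))  →  s(s(s(h(h(0)))))   [R2 at 1.1.1.1.1]
4. s(s(s(h(h(0)))))  →  s(s(s(h(0))))   [R2 at 1.1.1.1]
5. s(s(s(h(0))))  →  s(s(s(0)))   [R2 at 1.1.1]

s(s(s(0)))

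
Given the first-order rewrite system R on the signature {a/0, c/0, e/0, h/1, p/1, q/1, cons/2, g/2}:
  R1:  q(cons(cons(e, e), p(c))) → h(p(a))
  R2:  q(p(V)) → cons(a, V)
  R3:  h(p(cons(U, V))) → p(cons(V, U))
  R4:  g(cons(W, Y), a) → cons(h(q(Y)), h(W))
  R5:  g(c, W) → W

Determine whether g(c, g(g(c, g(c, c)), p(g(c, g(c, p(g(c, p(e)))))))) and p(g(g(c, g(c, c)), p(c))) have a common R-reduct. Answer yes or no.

Reduce t₁ = g(c, g(g(c, g(c, c)), p(g(c, g(c, p(g(c, p(e)))))))):
1. g(c, g(g(c, g(c, c)), p(g(c, g(c, p(g(c, p(e))))))))  →  g(g(c, g(c, c)), p(g(c, g(c, p(g(c, p(e)))))))   [R5 at ε]
2. g(g(c, g(c, c)), p(g(c, g(c, p(g(c, p(e)))))))  →  g(g(c, c), p(g(c, g(c, p(g(c, p(e)))))))   [R5 at 1]
3. g(g(c, c), p(g(c, g(c, p(g(c, p(e)))))))  →  g(c, p(g(c, g(c, p(g(c, p(e)))))))   [R5 at 1]
4. g(c, p(g(c, g(c, p(g(c, p(e)))))))  →  p(g(c, g(c, p(g(c, p(e))))))   [R5 at ε]
5. p(g(c, g(c, p(g(c, p(e))))))  →  p(g(c, p(g(c, p(e)))))   [R5 at 1]
6. p(g(c, p(g(c, p(e)))))  →  p(p(g(c, p(e))))   [R5 at 1]
7. p(p(g(c, p(e))))  →  p(p(p(e)))   [R5 at 1.1]

Reduce t₂ = p(g(g(c, g(c, c)), p(c))):
1. p(g(g(c, g(c, c)), p(c)))  →  p(g(g(c, c), p(c)))   [R5 at 1.1]
2. p(g(g(c, c), p(c)))  →  p(g(c, p(c)))   [R5 at 1.1]
3. p(g(c, p(c)))  →  p(p(c))   [R5 at 1]

no — NF(t₁) = p(p(p(e))), NF(t₂) = p(p(c))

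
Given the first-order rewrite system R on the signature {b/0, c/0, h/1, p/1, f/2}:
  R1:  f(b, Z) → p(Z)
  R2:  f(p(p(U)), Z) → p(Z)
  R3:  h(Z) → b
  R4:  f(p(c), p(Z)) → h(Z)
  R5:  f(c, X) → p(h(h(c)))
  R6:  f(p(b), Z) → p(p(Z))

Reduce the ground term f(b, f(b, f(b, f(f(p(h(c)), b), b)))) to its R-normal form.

p(p(p(p(b))))

1. f(b, f(b, f(b, f(f(p(h(c)), b), b))))  →  p(f(b, f(b, f(f(p(h(c)), b), b))))   [R1 at ε]
2. p(f(b, f(b, f(f(p(h(c)), b), b))))  →  p(p(f(b, f(f(p(h(c)), b), b))))   [R1 at 1]
3. p(p(f(b, f(f(p(h(c)), b), b))))  →  p(p(p(f(f(p(h(c)), b), b))))   [R1 at 1.1]
4. p(p(p(f(f(p(h(c)), b), b))))  →  p(p(p(f(f(p(b), b), b))))   [R3 at 1.1.1.1.1.1]
5. p(p(p(f(f(p(b), b), b))))  →  p(p(p(f(p(p(b)), b))))   [R6 at 1.1.1.1]
6. p(p(p(f(p(p(b)), b))))  →  p(p(p(p(b))))   [R2 at 1.1.1]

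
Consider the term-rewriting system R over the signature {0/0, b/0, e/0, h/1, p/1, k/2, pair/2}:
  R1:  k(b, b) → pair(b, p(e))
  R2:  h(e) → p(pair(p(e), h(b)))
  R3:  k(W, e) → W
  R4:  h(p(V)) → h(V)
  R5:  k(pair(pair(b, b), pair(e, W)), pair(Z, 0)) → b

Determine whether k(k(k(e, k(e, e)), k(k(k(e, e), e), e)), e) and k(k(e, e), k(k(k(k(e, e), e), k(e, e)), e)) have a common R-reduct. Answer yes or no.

Reduce t₁ = k(k(k(e, k(e, e)), k(k(k(e, e), e), e)), e):
1. k(k(k(e, k(e, e)), k(k(k(e, e), e), e)), e)  →  k(k(e, k(e, e)), k(k(k(e, e), e), e))   [R3 at ε]
2. k(k(e, k(e, e)), k(k(k(e, e), e), e))  →  k(k(e, e), k(k(k(e, e), e), e))   [R3 at 1.2]
3. k(k(e, e), k(k(k(e, e), e), e))  →  k(e, k(k(k(e, e), e), e))   [R3 at 1]
4. k(e, k(k(k(e, e), e), e))  →  k(e, k(k(e, e), e))   [R3 at 2]
5. k(e, k(k(e, e), e))  →  k(e, k(e, e))   [R3 at 2]
6. k(e, k(e, e))  →  k(e, e)   [R3 at 2]
7. k(e, e)  →  e   [R3 at ε]

Reduce t₂ = k(k(e, e), k(k(k(k(e, e), e), k(e, e)), e)):
1. k(k(e, e), k(k(k(k(e, e), e), k(e, e)), e))  →  k(e, k(k(k(k(e, e), e), k(e, e)), e))   [R3 at 1]
2. k(e, k(k(k(k(e, e), e), k(e, e)), e))  →  k(e, k(k(k(e, e), e), k(e, e)))   [R3 at 2]
3. k(e, k(k(k(e, e), e), k(e, e)))  →  k(e, k(k(e, e), k(e, e)))   [R3 at 2.1]
4. k(e, k(k(e, e), k(e, e)))  →  k(e, k(e, k(e, e)))   [R3 at 2.1]
5. k(e, k(e, k(e, e)))  →  k(e, k(e, e))   [R3 at 2.2]
6. k(e, k(e, e))  →  k(e, e)   [R3 at 2]
7. k(e, e)  →  e   [R3 at ε]

yes — NF(t₁) = e, NF(t₂) = e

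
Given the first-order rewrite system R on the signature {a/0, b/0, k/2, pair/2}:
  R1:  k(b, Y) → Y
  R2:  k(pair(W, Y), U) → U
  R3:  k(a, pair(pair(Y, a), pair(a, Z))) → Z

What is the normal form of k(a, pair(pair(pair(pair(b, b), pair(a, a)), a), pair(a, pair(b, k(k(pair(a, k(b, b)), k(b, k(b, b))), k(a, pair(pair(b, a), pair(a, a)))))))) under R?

pair(b, a)

1. k(a, pair(pair(pair(pair(b, b), pair(a, a)), a), pair(a, pair(b, k(k(pair(a, k(b, b)), k(b, k(b, b))), k(a, pair(pair(b, a), pair(a, a))))))))  →  pair(b, k(k(pair(a, k(b, b)), k(b, k(b, b))), k(a, pair(pair(b, a), pair(a, a)))))   [R3 at ε]
2. pair(b, k(k(pair(a, k(b, b)), k(b, k(b, b))), k(a, pair(pair(b, a), pair(a, a)))))  →  pair(b, k(k(b, k(b, b)), k(a, pair(pair(b, a), pair(a, a)))))   [R2 at 2.1]
3. pair(b, k(k(b, k(b, b)), k(a, pair(pair(b, a), pair(a, a)))))  →  pair(b, k(k(b, b), k(a, pair(pair(b, a), pair(a, a)))))   [R1 at 2.1]
4. pair(b, k(k(b, b), k(a, pair(pair(b, a), pair(a, a)))))  →  pair(b, k(b, k(a, pair(pair(b, a), pair(a, a)))))   [R1 at 2.1]
5. pair(b, k(b, k(a, pair(pair(b, a), pair(a, a)))))  →  pair(b, k(a, pair(pair(b, a), pair(a, a))))   [R1 at 2]
6. pair(b, k(a, pair(pair(b, a), pair(a, a))))  →  pair(b, a)   [R3 at 2]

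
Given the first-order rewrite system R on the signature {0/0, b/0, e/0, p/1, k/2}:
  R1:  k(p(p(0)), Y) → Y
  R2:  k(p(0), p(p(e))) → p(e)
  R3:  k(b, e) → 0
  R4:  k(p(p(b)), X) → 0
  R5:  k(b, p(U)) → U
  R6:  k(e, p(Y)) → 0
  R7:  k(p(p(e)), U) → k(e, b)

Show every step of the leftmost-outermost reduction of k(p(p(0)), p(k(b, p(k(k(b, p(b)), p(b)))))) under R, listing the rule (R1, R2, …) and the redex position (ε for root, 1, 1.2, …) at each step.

p(b)

1. k(p(p(0)), p(k(b, p(k(k(b, p(b)), p(b))))))  →  p(k(b, p(k(k(b, p(b)), p(b)))))   [R1 at ε]
2. p(k(b, p(k(k(b, p(b)), p(b)))))  →  p(k(k(b, p(b)), p(b)))   [R5 at 1]
3. p(k(k(b, p(b)), p(b)))  →  p(k(b, p(b)))   [R5 at 1.1]
4. p(k(b, p(b)))  →  p(b)   [R5 at 1]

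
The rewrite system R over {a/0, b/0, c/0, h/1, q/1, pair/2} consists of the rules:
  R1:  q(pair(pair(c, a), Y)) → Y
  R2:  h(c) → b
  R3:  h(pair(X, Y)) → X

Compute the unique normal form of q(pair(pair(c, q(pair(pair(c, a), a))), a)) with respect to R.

1. q(pair(pair(c, q(pair(pair(c, a), a))), a))  →  q(pair(pair(c, a), a))   [R1 at 1.1.2]
2. q(pair(pair(c, a), a))  →  a   [R1 at ε]

a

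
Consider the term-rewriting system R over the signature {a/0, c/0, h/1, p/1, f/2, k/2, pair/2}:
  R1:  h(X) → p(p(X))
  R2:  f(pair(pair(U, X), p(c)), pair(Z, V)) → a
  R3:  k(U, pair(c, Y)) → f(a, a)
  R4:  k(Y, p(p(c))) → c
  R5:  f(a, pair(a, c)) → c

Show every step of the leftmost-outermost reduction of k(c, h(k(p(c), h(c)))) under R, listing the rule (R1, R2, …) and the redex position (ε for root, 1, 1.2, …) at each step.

1. k(c, h(k(p(c), h(c))))  →  k(c, p(p(k(p(c), h(c)))))   [R1 at 2]
2. k(c, p(p(k(p(c), h(c)))))  →  k(c, p(p(k(p(c), p(p(c))))))   [R1 at 2.1.1.2]
3. k(c, p(p(k(p(c), p(p(c))))))  →  k(c, p(p(c)))   [R4 at 2.1.1]
4. k(c, p(p(c)))  →  c   [R4 at ε]

c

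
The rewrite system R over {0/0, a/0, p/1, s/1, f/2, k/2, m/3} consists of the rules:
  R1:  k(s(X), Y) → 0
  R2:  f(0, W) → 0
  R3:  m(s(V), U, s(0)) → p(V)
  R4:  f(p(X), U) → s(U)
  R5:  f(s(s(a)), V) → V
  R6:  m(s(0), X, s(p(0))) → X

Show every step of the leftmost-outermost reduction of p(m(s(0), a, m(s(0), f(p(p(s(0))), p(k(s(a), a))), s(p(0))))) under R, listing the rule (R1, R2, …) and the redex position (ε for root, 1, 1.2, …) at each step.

p(a)

1. p(m(s(0), a, m(s(0), f(p(p(s(0))), p(k(s(a), a))), s(p(0)))))  →  p(m(s(0), a, f(p(p(s(0))), p(k(s(a), a)))))   [R6 at 1.3]
2. p(m(s(0), a, f(p(p(s(0))), p(k(s(a), a)))))  →  p(m(s(0), a, s(p(k(s(a), a)))))   [R4 at 1.3]
3. p(m(s(0), a, s(p(k(s(a), a)))))  →  p(m(s(0), a, s(p(0))))   [R1 at 1.3.1.1]
4. p(m(s(0), a, s(p(0))))  →  p(a)   [R6 at 1]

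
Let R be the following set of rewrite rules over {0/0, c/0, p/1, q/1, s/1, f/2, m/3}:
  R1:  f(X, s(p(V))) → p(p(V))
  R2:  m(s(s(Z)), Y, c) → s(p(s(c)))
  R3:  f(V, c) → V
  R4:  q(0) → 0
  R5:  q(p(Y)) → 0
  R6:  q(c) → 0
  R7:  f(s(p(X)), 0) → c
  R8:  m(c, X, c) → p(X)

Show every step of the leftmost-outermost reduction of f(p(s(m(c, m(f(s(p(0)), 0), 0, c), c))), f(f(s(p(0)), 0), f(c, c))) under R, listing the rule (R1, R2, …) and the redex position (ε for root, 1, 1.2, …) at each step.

p(s(p(p(0))))

1. f(p(s(m(c, m(f(s(p(0)), 0), 0, c), c))), f(f(s(p(0)), 0), f(c, c)))  →  f(p(s(p(m(f(s(p(0)), 0), 0, c)))), f(f(s(p(0)), 0), f(c, c)))   [R8 at 1.1.1]
2. f(p(s(p(m(f(s(p(0)), 0), 0, c)))), f(f(s(p(0)), 0), f(c, c)))  →  f(p(s(p(m(c, 0, c)))), f(f(s(p(0)), 0), f(c, c)))   [R7 at 1.1.1.1.1]
3. f(p(s(p(m(c, 0, c)))), f(f(s(p(0)), 0), f(c, c)))  →  f(p(s(p(p(0)))), f(f(s(p(0)), 0), f(c, c)))   [R8 at 1.1.1.1]
4. f(p(s(p(p(0)))), f(f(s(p(0)), 0), f(c, c)))  →  f(p(s(p(p(0)))), f(c, f(c, c)))   [R7 at 2.1]
5. f(p(s(p(p(0)))), f(c, f(c, c)))  →  f(p(s(p(p(0)))), f(c, c))   [R3 at 2.2]
6. f(p(s(p(p(0)))), f(c, c))  →  f(p(s(p(p(0)))), c)   [R3 at 2]
7. f(p(s(p(p(0)))), c)  →  p(s(p(p(0))))   [R3 at ε]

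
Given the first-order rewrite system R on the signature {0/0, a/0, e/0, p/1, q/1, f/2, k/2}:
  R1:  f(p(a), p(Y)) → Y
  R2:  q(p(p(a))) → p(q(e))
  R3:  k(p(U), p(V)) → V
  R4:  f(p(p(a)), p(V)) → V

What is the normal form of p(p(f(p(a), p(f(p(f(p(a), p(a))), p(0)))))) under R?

p(p(0))

1. p(p(f(p(a), p(f(p(f(p(a), p(a))), p(0))))))  →  p(p(f(p(f(p(a), p(a))), p(0))))   [R1 at 1.1]
2. p(p(f(p(f(p(a), p(a))), p(0))))  →  p(p(f(p(a), p(0))))   [R1 at 1.1.1.1]
3. p(p(f(p(a), p(0))))  →  p(p(0))   [R1 at 1.1]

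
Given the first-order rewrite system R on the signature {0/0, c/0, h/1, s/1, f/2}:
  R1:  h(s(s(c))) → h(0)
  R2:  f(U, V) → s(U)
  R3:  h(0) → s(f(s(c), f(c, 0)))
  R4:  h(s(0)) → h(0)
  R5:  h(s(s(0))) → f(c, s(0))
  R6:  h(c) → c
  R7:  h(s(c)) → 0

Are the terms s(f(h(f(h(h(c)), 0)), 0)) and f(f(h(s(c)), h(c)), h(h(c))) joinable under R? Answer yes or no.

yes — NF(t₁) = s(s(0)), NF(t₂) = s(s(0))

Reduce t₁ = s(f(h(f(h(h(c)), 0)), 0)):
1. s(f(h(f(h(h(c)), 0)), 0))  →  s(s(h(f(h(h(c)), 0))))   [R2 at 1]
2. s(s(h(f(h(h(c)), 0))))  →  s(s(h(s(h(h(c))))))   [R2 at 1.1.1]
3. s(s(h(s(h(h(c))))))  →  s(s(h(s(h(c)))))   [R6 at 1.1.1.1.1]
4. s(s(h(s(h(c)))))  →  s(s(h(s(c))))   [R6 at 1.1.1.1]
5. s(s(h(s(c))))  →  s(s(0))   [R7 at 1.1]

Reduce t₂ = f(f(h(s(c)), h(c)), h(h(c))):
1. f(f(h(s(c)), h(c)), h(h(c)))  →  s(f(h(s(c)), h(c)))   [R2 at ε]
2. s(f(h(s(c)), h(c)))  →  s(s(h(s(c))))   [R2 at 1]
3. s(s(h(s(c))))  →  s(s(0))   [R7 at 1.1]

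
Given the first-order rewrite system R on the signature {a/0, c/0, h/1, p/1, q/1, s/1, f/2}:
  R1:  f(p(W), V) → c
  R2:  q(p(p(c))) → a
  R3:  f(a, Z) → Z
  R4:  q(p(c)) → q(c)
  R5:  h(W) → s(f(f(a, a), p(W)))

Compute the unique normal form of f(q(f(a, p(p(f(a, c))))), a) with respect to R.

a

1. f(q(f(a, p(p(f(a, c))))), a)  →  f(q(p(p(f(a, c)))), a)   [R3 at 1.1]
2. f(q(p(p(f(a, c)))), a)  →  f(q(p(p(c))), a)   [R3 at 1.1.1.1]
3. f(q(p(p(c))), a)  →  f(a, a)   [R2 at 1]
4. f(a, a)  →  a   [R3 at ε]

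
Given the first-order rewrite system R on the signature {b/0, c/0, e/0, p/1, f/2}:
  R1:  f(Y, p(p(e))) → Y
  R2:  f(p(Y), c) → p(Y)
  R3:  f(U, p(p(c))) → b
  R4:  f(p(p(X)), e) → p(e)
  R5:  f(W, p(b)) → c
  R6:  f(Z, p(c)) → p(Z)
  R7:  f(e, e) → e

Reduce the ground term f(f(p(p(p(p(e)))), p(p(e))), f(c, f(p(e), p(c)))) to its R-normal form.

1. f(f(p(p(p(p(e)))), p(p(e))), f(c, f(p(e), p(c))))  →  f(p(p(p(p(e)))), f(c, f(p(e), p(c))))   [R1 at 1]
2. f(p(p(p(p(e)))), f(c, f(p(e), p(c))))  →  f(p(p(p(p(e)))), f(c, p(p(e))))   [R6 at 2.2]
3. f(p(p(p(p(e)))), f(c, p(p(e))))  →  f(p(p(p(p(e)))), c)   [R1 at 2]
4. f(p(p(p(p(e)))), c)  →  p(p(p(p(e))))   [R2 at ε]

p(p(p(p(e))))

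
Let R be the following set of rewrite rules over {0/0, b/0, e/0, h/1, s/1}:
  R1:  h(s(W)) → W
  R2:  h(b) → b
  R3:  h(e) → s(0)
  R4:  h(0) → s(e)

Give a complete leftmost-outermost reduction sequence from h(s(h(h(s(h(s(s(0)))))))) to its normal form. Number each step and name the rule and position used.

0

1. h(s(h(h(s(h(s(s(0))))))))  →  h(h(s(h(s(s(0))))))   [R1 at ε]
2. h(h(s(h(s(s(0))))))  →  h(h(s(s(0))))   [R1 at 1]
3. h(h(s(s(0))))  →  h(s(0))   [R1 at 1]
4. h(s(0))  →  0   [R1 at ε]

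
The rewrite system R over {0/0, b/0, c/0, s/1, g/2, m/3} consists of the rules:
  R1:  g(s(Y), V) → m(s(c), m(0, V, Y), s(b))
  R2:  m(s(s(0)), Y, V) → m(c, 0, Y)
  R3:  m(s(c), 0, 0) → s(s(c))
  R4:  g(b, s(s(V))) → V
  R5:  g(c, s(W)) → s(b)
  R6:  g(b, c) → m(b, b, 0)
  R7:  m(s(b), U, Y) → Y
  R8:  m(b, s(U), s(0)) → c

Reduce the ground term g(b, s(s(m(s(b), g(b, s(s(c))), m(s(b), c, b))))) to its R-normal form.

b

1. g(b, s(s(m(s(b), g(b, s(s(c))), m(s(b), c, b)))))  →  m(s(b), g(b, s(s(c))), m(s(b), c, b))   [R4 at ε]
2. m(s(b), g(b, s(s(c))), m(s(b), c, b))  →  m(s(b), c, b)   [R7 at ε]
3. m(s(b), c, b)  →  b   [R7 at ε]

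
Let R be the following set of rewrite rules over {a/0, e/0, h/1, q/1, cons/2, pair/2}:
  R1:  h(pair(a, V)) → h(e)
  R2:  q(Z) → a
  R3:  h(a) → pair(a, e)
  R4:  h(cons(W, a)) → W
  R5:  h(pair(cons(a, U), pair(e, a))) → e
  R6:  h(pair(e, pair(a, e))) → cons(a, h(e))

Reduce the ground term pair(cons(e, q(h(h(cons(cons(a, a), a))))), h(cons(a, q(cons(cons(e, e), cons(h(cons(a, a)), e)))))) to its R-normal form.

1. pair(cons(e, q(h(h(cons(cons(a, a), a))))), h(cons(a, q(cons(cons(e, e), cons(h(cons(a, a)), e))))))  →  pair(cons(e, a), h(cons(a, q(cons(cons(e, e), cons(h(cons(a, a)), e))))))   [R2 at 1.2]
2. pair(cons(e, a), h(cons(a, q(cons(cons(e, e), cons(h(cons(a, a)), e))))))  →  pair(cons(e, a), h(cons(a, a)))   [R2 at 2.1.2]
3. pair(cons(e, a), h(cons(a, a)))  →  pair(cons(e, a), a)   [R4 at 2]

pair(cons(e, a), a)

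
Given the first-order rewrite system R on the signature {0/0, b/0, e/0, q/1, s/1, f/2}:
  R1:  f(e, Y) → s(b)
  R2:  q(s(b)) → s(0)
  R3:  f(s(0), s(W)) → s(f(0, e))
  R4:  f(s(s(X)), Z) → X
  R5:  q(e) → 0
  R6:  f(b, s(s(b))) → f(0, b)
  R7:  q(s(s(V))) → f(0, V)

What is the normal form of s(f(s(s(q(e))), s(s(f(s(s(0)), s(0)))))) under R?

1. s(f(s(s(q(e))), s(s(f(s(s(0)), s(0))))))  →  s(q(e))   [R4 at 1]
2. s(q(e))  →  s(0)   [R5 at 1]

s(0)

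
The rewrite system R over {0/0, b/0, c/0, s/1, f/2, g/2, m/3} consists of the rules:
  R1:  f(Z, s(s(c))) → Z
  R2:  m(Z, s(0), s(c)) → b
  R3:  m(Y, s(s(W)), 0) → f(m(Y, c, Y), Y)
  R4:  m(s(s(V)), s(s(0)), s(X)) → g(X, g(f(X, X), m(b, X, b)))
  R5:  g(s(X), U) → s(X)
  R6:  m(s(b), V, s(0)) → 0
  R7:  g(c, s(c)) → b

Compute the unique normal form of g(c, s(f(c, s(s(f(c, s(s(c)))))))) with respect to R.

1. g(c, s(f(c, s(s(f(c, s(s(c))))))))  →  g(c, s(f(c, s(s(c)))))   [R1 at 2.1.2.1.1]
2. g(c, s(f(c, s(s(c)))))  →  g(c, s(c))   [R1 at 2.1]
3. g(c, s(c))  →  b   [R7 at ε]

b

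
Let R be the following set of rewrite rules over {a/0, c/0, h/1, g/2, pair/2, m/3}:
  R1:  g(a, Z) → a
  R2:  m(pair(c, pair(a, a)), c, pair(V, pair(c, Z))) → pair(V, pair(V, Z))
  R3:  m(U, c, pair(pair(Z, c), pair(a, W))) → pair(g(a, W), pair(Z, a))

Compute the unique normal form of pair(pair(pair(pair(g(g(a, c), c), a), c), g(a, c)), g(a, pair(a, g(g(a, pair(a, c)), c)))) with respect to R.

1. pair(pair(pair(pair(g(g(a, c), c), a), c), g(a, c)), g(a, pair(a, g(g(a, pair(a, c)), c))))  →  pair(pair(pair(pair(g(a, c), a), c), g(a, c)), g(a, pair(a, g(g(a, pair(a, c)), c))))   [R1 at 1.1.1.1.1]
2. pair(pair(pair(pair(g(a, c), a), c), g(a, c)), g(a, pair(a, g(g(a, pair(a, c)), c))))  →  pair(pair(pair(pair(a, a), c), g(a, c)), g(a, pair(a, g(g(a, pair(a, c)), c))))   [R1 at 1.1.1.1]
3. pair(pair(pair(pair(a, a), c), g(a, c)), g(a, pair(a, g(g(a, pair(a, c)), c))))  →  pair(pair(pair(pair(a, a), c), a), g(a, pair(a, g(g(a, pair(a, c)), c))))   [R1 at 1.2]
4. pair(pair(pair(pair(a, a), c), a), g(a, pair(a, g(g(a, pair(a, c)), c))))  →  pair(pair(pair(pair(a, a), c), a), a)   [R1 at 2]

pair(pair(pair(pair(a, a), c), a), a)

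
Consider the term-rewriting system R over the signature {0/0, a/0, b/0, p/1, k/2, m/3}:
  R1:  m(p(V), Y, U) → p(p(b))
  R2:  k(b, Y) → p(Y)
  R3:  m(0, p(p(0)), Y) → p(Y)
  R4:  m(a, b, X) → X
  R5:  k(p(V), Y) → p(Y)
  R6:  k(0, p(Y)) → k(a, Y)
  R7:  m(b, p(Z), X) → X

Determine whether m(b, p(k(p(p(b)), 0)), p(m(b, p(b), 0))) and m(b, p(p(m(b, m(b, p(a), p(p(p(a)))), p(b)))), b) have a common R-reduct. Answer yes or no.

Reduce t₁ = m(b, p(k(p(p(b)), 0)), p(m(b, p(b), 0))):
1. m(b, p(k(p(p(b)), 0)), p(m(b, p(b), 0)))  →  p(m(b, p(b), 0))   [R7 at ε]
2. p(m(b, p(b), 0))  →  p(0)   [R7 at 1]

Reduce t₂ = m(b, p(p(m(b, m(b, p(a), p(p(p(a)))), p(b)))), b):
1. m(b, p(p(m(b, m(b, p(a), p(p(p(a)))), p(b)))), b)  →  b   [R7 at ε]

no — NF(t₁) = p(0), NF(t₂) = b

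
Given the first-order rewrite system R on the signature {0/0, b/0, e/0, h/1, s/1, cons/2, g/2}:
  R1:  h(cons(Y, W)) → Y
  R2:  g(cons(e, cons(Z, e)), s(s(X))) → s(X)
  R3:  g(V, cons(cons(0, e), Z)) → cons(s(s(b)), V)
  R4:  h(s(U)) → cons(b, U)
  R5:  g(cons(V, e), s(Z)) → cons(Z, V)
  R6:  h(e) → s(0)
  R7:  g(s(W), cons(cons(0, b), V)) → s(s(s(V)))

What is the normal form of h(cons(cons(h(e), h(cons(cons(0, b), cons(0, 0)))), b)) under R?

1. h(cons(cons(h(e), h(cons(cons(0, b), cons(0, 0)))), b))  →  cons(h(e), h(cons(cons(0, b), cons(0, 0))))   [R1 at ε]
2. cons(h(e), h(cons(cons(0, b), cons(0, 0))))  →  cons(s(0), h(cons(cons(0, b), cons(0, 0))))   [R6 at 1]
3. cons(s(0), h(cons(cons(0, b), cons(0, 0))))  →  cons(s(0), cons(0, b))   [R1 at 2]

cons(s(0), cons(0, b))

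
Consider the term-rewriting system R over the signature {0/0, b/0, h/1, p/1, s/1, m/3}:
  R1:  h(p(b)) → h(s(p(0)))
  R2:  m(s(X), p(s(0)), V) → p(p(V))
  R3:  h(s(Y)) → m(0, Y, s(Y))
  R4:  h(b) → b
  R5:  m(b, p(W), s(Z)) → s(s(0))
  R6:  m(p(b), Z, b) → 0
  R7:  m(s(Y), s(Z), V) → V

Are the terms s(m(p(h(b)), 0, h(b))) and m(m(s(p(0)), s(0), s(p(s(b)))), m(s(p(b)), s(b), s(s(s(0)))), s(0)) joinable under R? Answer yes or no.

yes — NF(t₁) = s(0), NF(t₂) = s(0)

Reduce t₁ = s(m(p(h(b)), 0, h(b))):
1. s(m(p(h(b)), 0, h(b)))  →  s(m(p(b), 0, h(b)))   [R4 at 1.1.1]
2. s(m(p(b), 0, h(b)))  →  s(m(p(b), 0, b))   [R4 at 1.3]
3. s(m(p(b), 0, b))  →  s(0)   [R6 at 1]

Reduce t₂ = m(m(s(p(0)), s(0), s(p(s(b)))), m(s(p(b)), s(b), s(s(s(0)))), s(0)):
1. m(m(s(p(0)), s(0), s(p(s(b)))), m(s(p(b)), s(b), s(s(s(0)))), s(0))  →  m(s(p(s(b))), m(s(p(b)), s(b), s(s(s(0)))), s(0))   [R7 at 1]
2. m(s(p(s(b))), m(s(p(b)), s(b), s(s(s(0)))), s(0))  →  m(s(p(s(b))), s(s(s(0))), s(0))   [R7 at 2]
3. m(s(p(s(b))), s(s(s(0))), s(0))  →  s(0)   [R7 at ε]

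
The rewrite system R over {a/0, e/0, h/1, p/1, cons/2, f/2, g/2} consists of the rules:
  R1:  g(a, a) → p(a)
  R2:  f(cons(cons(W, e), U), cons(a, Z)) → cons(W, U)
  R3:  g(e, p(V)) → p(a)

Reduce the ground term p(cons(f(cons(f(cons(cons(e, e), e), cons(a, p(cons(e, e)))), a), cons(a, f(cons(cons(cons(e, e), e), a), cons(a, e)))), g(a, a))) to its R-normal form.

p(cons(cons(e, a), p(a)))

1. p(cons(f(cons(f(cons(cons(e, e), e), cons(a, p(cons(e, e)))), a), cons(a, f(cons(cons(cons(e, e), e), a), cons(a, e)))), g(a, a)))  →  p(cons(f(cons(cons(e, e), a), cons(a, f(cons(cons(cons(e, e), e), a), cons(a, e)))), g(a, a)))   [R2 at 1.1.1.1]
2. p(cons(f(cons(cons(e, e), a), cons(a, f(cons(cons(cons(e, e), e), a), cons(a, e)))), g(a, a)))  →  p(cons(cons(e, a), g(a, a)))   [R2 at 1.1]
3. p(cons(cons(e, a), g(a, a)))  →  p(cons(cons(e, a), p(a)))   [R1 at 1.2]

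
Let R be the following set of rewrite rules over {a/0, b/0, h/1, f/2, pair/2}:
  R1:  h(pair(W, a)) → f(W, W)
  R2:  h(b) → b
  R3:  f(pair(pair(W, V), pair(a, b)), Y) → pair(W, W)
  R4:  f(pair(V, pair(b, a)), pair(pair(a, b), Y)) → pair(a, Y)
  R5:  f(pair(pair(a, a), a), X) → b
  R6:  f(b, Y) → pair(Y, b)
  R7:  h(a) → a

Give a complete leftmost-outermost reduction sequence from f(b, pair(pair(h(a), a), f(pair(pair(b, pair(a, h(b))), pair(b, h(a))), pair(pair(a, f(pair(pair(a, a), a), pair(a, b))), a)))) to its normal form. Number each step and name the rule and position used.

1. f(b, pair(pair(h(a), a), f(pair(pair(b, pair(a, h(b))), pair(b, h(a))), pair(pair(a, f(pair(pair(a, a), a), pair(a, b))), a))))  →  pair(pair(pair(h(a), a), f(pair(pair(b, pair(a, h(b))), pair(b, h(a))), pair(pair(a, f(pair(pair(a, a), a), pair(a, b))), a))), b)   [R6 at ε]
2. pair(pair(pair(h(a), a), f(pair(pair(b, pair(a, h(b))), pair(b, h(a))), pair(pair(a, f(pair(pair(a, a), a), pair(a, b))), a))), b)  →  pair(pair(pair(a, a), f(pair(pair(b, pair(a, h(b))), pair(b, h(a))), pair(pair(a, f(pair(pair(a, a), a), pair(a, b))), a))), b)   [R7 at 1.1.1]
3. pair(pair(pair(a, a), f(pair(pair(b, pair(a, h(b))), pair(b, h(a))), pair(pair(a, f(pair(pair(a, a), a), pair(a, b))), a))), b)  →  pair(pair(pair(a, a), f(pair(pair(b, pair(a, b)), pair(b, h(a))), pair(pair(a, f(pair(pair(a, a), a), pair(a, b))), a))), b)   [R2 at 1.2.1.1.2.2]
4. pair(pair(pair(a, a), f(pair(pair(b, pair(a, b)), pair(b, h(a))), pair(pair(a, f(pair(pair(a, a), a), pair(a, b))), a))), b)  →  pair(pair(pair(a, a), f(pair(pair(b, pair(a, b)), pair(b, a)), pair(pair(a, f(pair(pair(a, a), a), pair(a, b))), a))), b)   [R7 at 1.2.1.2.2]
5. pair(pair(pair(a, a), f(pair(pair(b, pair(a, b)), pair(b, a)), pair(pair(a, f(pair(pair(a, a), a), pair(a, b))), a))), b)  →  pair(pair(pair(a, a), f(pair(pair(b, pair(a, b)), pair(b, a)), pair(pair(a, b), a))), b)   [R5 at 1.2.2.1.2]
6. pair(pair(pair(a, a), f(pair(pair(b, pair(a, b)), pair(b, a)), pair(pair(a, b), a))), b)  →  pair(pair(pair(a, a), pair(a, a)), b)   [R4 at 1.2]

pair(pair(pair(a, a), pair(a, a)), b)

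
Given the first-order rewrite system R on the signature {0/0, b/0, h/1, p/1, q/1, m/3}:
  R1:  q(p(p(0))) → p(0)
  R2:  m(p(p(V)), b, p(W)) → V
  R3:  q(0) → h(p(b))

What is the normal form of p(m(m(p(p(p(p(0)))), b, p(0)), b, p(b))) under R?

p(0)

1. p(m(m(p(p(p(p(0)))), b, p(0)), b, p(b)))  →  p(m(p(p(0)), b, p(b)))   [R2 at 1.1]
2. p(m(p(p(0)), b, p(b)))  →  p(0)   [R2 at 1]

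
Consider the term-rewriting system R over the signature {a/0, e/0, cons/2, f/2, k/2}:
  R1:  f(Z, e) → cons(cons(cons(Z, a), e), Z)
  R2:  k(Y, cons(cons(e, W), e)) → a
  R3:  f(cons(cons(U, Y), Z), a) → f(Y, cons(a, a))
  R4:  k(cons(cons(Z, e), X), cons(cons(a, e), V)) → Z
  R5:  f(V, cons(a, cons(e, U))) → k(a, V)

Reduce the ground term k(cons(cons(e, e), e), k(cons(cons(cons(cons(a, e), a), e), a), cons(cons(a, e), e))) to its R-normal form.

e

1. k(cons(cons(e, e), e), k(cons(cons(cons(cons(a, e), a), e), a), cons(cons(a, e), e)))  →  k(cons(cons(e, e), e), cons(cons(a, e), a))   [R4 at 2]
2. k(cons(cons(e, e), e), cons(cons(a, e), a))  →  e   [R4 at ε]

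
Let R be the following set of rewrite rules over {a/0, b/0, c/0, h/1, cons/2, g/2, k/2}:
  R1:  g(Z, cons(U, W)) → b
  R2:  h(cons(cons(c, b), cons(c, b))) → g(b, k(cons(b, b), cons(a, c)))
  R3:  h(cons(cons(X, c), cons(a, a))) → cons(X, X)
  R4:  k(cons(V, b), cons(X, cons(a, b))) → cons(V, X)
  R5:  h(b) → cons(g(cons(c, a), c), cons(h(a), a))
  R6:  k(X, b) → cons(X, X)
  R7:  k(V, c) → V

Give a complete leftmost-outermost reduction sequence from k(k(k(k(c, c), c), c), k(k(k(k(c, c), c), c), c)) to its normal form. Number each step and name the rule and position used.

c

1. k(k(k(k(c, c), c), c), k(k(k(k(c, c), c), c), c))  →  k(k(k(c, c), c), k(k(k(k(c, c), c), c), c))   [R7 at 1]
2. k(k(k(c, c), c), k(k(k(k(c, c), c), c), c))  →  k(k(c, c), k(k(k(k(c, c), c), c), c))   [R7 at 1]
3. k(k(c, c), k(k(k(k(c, c), c), c), c))  →  k(c, k(k(k(k(c, c), c), c), c))   [R7 at 1]
4. k(c, k(k(k(k(c, c), c), c), c))  →  k(c, k(k(k(c, c), c), c))   [R7 at 2]
5. k(c, k(k(k(c, c), c), c))  →  k(c, k(k(c, c), c))   [R7 at 2]
6. k(c, k(k(c, c), c))  →  k(c, k(c, c))   [R7 at 2]
7. k(c, k(c, c))  →  k(c, c)   [R7 at 2]
8. k(c, c)  →  c   [R7 at ε]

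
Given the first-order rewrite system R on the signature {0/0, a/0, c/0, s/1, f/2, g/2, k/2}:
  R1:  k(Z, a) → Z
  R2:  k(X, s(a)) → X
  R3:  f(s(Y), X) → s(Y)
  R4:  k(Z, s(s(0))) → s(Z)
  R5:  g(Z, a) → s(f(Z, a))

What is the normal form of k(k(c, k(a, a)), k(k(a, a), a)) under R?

c

1. k(k(c, k(a, a)), k(k(a, a), a))  →  k(k(c, a), k(k(a, a), a))   [R1 at 1.2]
2. k(k(c, a), k(k(a, a), a))  →  k(c, k(k(a, a), a))   [R1 at 1]
3. k(c, k(k(a, a), a))  →  k(c, k(a, a))   [R1 at 2]
4. k(c, k(a, a))  →  k(c, a)   [R1 at 2]
5. k(c, a)  →  c   [R1 at ε]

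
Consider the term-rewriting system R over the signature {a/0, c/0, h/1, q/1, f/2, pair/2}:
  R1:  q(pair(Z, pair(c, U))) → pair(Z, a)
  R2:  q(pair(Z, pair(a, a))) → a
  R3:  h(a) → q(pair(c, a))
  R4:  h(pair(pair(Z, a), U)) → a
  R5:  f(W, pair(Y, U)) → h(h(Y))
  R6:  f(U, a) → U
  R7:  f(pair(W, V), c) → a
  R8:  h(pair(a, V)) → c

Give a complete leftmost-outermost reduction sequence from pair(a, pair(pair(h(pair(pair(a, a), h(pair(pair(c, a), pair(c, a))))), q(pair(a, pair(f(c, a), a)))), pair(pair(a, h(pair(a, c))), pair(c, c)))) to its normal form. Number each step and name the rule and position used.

pair(a, pair(pair(a, pair(a, a)), pair(pair(a, c), pair(c, c))))

1. pair(a, pair(pair(h(pair(pair(a, a), h(pair(pair(c, a), pair(c, a))))), q(pair(a, pair(f(c, a), a)))), pair(pair(a, h(pair(a, c))), pair(c, c))))  →  pair(a, pair(pair(a, q(pair(a, pair(f(c, a), a)))), pair(pair(a, h(pair(a, c))), pair(c, c))))   [R4 at 2.1.1]
2. pair(a, pair(pair(a, q(pair(a, pair(f(c, a), a)))), pair(pair(a, h(pair(a, c))), pair(c, c))))  →  pair(a, pair(pair(a, q(pair(a, pair(c, a)))), pair(pair(a, h(pair(a, c))), pair(c, c))))   [R6 at 2.1.2.1.2.1]
3. pair(a, pair(pair(a, q(pair(a, pair(c, a)))), pair(pair(a, h(pair(a, c))), pair(c, c))))  →  pair(a, pair(pair(a, pair(a, a)), pair(pair(a, h(pair(a, c))), pair(c, c))))   [R1 at 2.1.2]
4. pair(a, pair(pair(a, pair(a, a)), pair(pair(a, h(pair(a, c))), pair(c, c))))  →  pair(a, pair(pair(a, pair(a, a)), pair(pair(a, c), pair(c, c))))   [R8 at 2.2.1.2]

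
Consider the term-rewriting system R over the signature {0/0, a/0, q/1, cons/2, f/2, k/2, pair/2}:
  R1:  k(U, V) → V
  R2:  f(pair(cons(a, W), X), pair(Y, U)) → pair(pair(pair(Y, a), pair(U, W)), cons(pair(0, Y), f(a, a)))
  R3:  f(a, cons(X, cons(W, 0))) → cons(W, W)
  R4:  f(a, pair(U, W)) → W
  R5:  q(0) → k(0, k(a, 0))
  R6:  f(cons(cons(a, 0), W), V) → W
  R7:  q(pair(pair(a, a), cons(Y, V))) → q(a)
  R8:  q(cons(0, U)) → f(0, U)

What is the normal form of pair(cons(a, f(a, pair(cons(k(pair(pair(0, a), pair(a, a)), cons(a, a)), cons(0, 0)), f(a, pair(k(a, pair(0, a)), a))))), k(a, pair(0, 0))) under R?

1. pair(cons(a, f(a, pair(cons(k(pair(pair(0, a), pair(a, a)), cons(a, a)), cons(0, 0)), f(a, pair(k(a, pair(0, a)), a))))), k(a, pair(0, 0)))  →  pair(cons(a, f(a, pair(k(a, pair(0, a)), a))), k(a, pair(0, 0)))   [R4 at 1.2]
2. pair(cons(a, f(a, pair(k(a, pair(0, a)), a))), k(a, pair(0, 0)))  →  pair(cons(a, a), k(a, pair(0, 0)))   [R4 at 1.2]
3. pair(cons(a, a), k(a, pair(0, 0)))  →  pair(cons(a, a), pair(0, 0))   [R1 at 2]

pair(cons(a, a), pair(0, 0))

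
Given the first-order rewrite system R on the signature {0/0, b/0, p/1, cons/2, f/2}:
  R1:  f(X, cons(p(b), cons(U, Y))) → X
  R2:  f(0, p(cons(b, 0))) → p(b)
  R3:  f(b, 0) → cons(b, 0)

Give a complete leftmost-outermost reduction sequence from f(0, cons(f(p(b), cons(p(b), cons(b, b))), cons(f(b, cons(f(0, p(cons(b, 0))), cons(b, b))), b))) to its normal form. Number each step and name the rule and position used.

0

1. f(0, cons(f(p(b), cons(p(b), cons(b, b))), cons(f(b, cons(f(0, p(cons(b, 0))), cons(b, b))), b)))  →  f(0, cons(p(b), cons(f(b, cons(f(0, p(cons(b, 0))), cons(b, b))), b)))   [R1 at 2.1]
2. f(0, cons(p(b), cons(f(b, cons(f(0, p(cons(b, 0))), cons(b, b))), b)))  →  0   [R1 at ε]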